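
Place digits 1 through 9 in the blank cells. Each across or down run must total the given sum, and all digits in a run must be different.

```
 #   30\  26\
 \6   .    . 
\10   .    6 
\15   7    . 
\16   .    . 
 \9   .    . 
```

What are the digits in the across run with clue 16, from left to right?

16 in 2 cells must be {7,9}.
R2C1 = 10 − 6 = 4 completes the 10 across.
R3C2 = 15 − 7 = 8 completes the 15 across.
R4C1 = 9: the only remaining digit allowed by both the 16 across and the 30 down.
R4C2 = 16 − 9 = 7 completes the 16 across.

9 7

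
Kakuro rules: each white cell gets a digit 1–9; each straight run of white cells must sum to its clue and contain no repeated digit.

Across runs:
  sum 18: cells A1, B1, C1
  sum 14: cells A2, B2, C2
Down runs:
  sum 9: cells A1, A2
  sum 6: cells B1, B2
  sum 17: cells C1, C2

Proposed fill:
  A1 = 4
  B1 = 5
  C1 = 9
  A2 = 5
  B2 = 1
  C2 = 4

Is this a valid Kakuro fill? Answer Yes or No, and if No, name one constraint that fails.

No — the down run C1–C2 sums to 13, not 17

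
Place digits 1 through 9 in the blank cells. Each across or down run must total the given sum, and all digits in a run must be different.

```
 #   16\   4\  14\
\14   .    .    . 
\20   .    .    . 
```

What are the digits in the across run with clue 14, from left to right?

16 in 2 cells must be {7,9}; 4 in 2 cells must be {1,3}.
The 20 across and the 4 down share only 3, so R2C2 = 3.
R1C2 = 4 − 3 = 1 completes the 4 down.
Given what's placed, R2C1 must be 9 to fit the 20 across and 16 down.
R2C3 = 20 − 12 = 8 completes the 20 across.
R1C1 = 16 − 9 = 7 completes the 16 down.
R1C3 = 14 − 8 = 6 completes the 14 across.

7 1 6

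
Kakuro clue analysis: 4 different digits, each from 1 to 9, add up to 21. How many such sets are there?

11

4 distinct digits from 1–9 sum between 10 and 30.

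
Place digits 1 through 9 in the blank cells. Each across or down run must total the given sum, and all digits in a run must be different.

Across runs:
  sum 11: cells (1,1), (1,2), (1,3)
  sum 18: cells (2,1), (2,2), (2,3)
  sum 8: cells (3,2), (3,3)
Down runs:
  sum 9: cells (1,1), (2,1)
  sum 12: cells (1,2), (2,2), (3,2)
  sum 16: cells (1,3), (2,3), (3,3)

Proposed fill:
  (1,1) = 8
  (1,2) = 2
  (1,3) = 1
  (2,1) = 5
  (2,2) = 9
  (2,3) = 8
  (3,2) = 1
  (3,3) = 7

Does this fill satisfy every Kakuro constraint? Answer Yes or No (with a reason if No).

No — the down run (1,1)–(2,1) sums to 13, not 9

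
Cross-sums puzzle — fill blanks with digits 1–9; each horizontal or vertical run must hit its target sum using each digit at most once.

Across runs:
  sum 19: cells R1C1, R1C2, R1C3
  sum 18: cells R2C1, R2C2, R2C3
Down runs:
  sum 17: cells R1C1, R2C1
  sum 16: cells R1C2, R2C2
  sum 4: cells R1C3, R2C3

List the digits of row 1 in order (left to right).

9 7 3

17 in 2 cells must be {8,9}; 16 in 2 cells must be {7,9}; 4 in 2 cells must be {1,3}.
The 19 across and the 4 down share only 3, so R1C3 = 3.
R2C3 = 4 − 3 = 1 completes the 4 down.
Given what's placed, R1C1 must be 9 to fit the 19 across and 17 down.
R1C2 = 19 − 12 = 7 completes the 19 across.
R2C1 = 17 − 9 = 8 completes the 17 down.
R2C2 = 18 − 9 = 9 completes the 18 across.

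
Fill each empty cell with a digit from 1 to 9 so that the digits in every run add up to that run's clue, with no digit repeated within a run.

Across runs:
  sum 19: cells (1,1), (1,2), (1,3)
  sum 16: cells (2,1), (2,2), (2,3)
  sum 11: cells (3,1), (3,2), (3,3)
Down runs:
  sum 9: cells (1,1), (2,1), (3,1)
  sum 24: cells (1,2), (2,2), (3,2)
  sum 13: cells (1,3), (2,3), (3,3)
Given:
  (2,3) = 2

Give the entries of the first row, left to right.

24 in 3 cells must be {7,8,9}.
No cell is forced outright now. (3,2) can only be 7 or 8 (the digits allowed by both its 11 across and its 24 down). If (3,2) = 8: that forces (2,2) = 9, after which (3,3) would have to be in {1,2} for the 11 across but in {3,4,5,6,7,8} for the 13 down — contradiction. So (3,2) = 7.
(3,3) = 3: the only remaining digit allowed by both the 11 across and the 13 down.
(1,3) = 13 − 5 = 8 completes the 13 down.
(3,1) = 11 − 10 = 1 completes the 11 across.
(1,2) = 9: the only remaining digit allowed by both the 19 across and the 24 down.
(2,2) = 24 − 16 = 8 completes the 24 down.
(1,1) = 19 − 17 = 2 completes the 19 across.

2, 9, 8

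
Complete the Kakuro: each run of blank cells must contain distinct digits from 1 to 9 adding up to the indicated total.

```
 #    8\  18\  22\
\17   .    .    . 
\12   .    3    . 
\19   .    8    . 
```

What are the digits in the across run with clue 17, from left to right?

1 7 9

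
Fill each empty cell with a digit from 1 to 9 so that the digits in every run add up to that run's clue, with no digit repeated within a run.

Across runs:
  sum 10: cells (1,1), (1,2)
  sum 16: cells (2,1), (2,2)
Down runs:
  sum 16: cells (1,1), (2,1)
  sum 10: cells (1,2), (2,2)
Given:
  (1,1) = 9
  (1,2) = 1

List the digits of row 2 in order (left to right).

7 9

16 in 2 cells must be {7,9}.
(2,1) = 16 − 9 = 7 completes the 16 down.
(2,2) = 16 − 7 = 9 completes the 16 across.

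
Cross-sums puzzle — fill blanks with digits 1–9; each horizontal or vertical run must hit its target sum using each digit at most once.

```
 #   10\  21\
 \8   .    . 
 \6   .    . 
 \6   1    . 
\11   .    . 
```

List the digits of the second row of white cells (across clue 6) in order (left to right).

4 2

10 in 4 cells must be {1,2,3,4}.
R3C2 = 6 − 1 = 5 completes the 6 across.
No cell is forced outright now. R1C1 can only be 2 or 3 (the digits allowed by both its 8 across and its 10 down). If R1C1 = 3: then R1C2 would have to be in {5} for the 8 across but in {1,2,3,4,6,7,8,9} for the 21 down — contradiction. So R1C1 = 2.
R1C2 = 8 − 2 = 6 completes the 8 across.
R2C1 = 4: the only remaining digit allowed by both the 6 across and the 10 down.
R2C2 = 6 − 4 = 2 completes the 6 across.
R4C1 = 10 − 7 = 3 completes the 10 down.
R4C2 = 11 − 3 = 8 completes the 11 across.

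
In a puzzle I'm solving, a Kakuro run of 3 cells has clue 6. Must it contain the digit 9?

No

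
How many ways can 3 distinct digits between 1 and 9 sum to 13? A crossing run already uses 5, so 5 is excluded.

3 distinct digits from 1–9 sum between 6 and 24.
Dropping sets that contain 5.
Enumerating: {1,3,9}, {1,4,8}, {2,3,8}, {2,4,7}, {3,4,6}.

5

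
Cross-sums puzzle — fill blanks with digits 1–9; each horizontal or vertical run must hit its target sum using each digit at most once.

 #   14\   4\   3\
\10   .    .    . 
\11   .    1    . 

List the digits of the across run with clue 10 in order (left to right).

4 in 2 cells must be {1,3}; 3 in 2 cells must be {1,2}.
R1C2 = 4 − 1 = 3 completes the 4 down.
R2C3 = 2: the only remaining digit allowed by both the 11 across and the 3 down.
R1C3 = 3 − 2 = 1 completes the 3 down.
R2C1 = 11 − 3 = 8 completes the 11 across.
R1C1 = 10 − 4 = 6 completes the 10 across.

6, 3, 1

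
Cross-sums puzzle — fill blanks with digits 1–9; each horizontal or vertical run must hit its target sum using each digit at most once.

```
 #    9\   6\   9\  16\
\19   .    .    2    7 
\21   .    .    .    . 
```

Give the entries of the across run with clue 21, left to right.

16 in 2 cells must be {7,9}.
R2C3 = 9 − 2 = 7 completes the 9 down.
R2C4 = 16 − 7 = 9 completes the 16 down.
Nothing is forced directly, so branch on R1C2, whose candidates are 1 or 4. If R1C2 = 1: then R1C1 would have to be in {9} for the 19 across but in {1,2,3,4,5,6,7,8} for the 9 down — contradiction. So R1C2 = 4.
R1C1 = 19 − 13 = 6 completes the 19 across.
R2C1 = 9 − 6 = 3 completes the 9 down.
R2C2 = 21 − 19 = 2 completes the 21 across.

3, 2, 7, 9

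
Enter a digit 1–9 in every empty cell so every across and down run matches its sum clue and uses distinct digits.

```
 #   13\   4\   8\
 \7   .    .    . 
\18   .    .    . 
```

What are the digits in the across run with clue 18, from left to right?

9 3 6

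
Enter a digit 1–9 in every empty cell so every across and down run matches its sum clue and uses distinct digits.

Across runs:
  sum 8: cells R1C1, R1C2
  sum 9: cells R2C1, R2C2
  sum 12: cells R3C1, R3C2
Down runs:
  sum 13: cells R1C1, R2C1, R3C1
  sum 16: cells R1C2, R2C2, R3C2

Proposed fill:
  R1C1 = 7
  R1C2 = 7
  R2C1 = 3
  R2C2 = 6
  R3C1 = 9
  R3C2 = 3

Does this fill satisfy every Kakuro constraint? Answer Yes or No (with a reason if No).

No — the down run R1C1–R3C1 sums to 19, not 13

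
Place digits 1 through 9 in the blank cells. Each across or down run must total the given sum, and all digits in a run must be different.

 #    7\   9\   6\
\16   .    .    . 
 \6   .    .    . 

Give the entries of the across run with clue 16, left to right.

6 in 3 cells must be {1,2,3}.
Nothing is forced directly, so branch on R2C1, whose candidates are 1 or 2 or 3. If R2C1 = 1: that forces R1C1 = 6, R2C3 = 2, after which R1C3 would have to be in {1,2,3,7,8,9} for the 16 across but in {4} for the 6 down — contradiction. If R2C1 = 2: that forces R1C1 = 5, R2C3 = 1, after which R1C3 would have to be in {2,3,4,7,8,9} for the 16 across but in {5} for the 6 down — contradiction. So R2C1 = 3.
R1C1 = 7 − 3 = 4 completes the 7 down.
Given what's placed, R1C3 must be 5 to fit the 16 across and 6 down.
R2C3 = 6 − 5 = 1 completes the 6 down.
R1C2 = 16 − 9 = 7 completes the 16 across.
R2C2 = 6 − 4 = 2 completes the 6 across.

4, 7, 5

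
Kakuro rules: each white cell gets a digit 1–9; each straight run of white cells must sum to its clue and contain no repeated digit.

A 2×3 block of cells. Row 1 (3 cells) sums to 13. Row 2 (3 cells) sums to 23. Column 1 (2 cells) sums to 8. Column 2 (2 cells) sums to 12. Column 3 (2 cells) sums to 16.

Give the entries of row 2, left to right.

23 in 3 cells must be {6,8,9}; 16 in 2 cells must be {7,9}.
The 23 across and the 8 down share only 6, so (2,1) = 6.
Given what's placed, (2,3) must be 9 to fit the 23 across and 16 down.
(1,1) = 8 − 6 = 2 completes the 8 down.
(1,3) = 16 − 9 = 7 completes the 16 down.
(2,2) = 23 − 15 = 8 completes the 23 across.
(1,2) = 13 − 9 = 4 completes the 13 across.

6, 8, 9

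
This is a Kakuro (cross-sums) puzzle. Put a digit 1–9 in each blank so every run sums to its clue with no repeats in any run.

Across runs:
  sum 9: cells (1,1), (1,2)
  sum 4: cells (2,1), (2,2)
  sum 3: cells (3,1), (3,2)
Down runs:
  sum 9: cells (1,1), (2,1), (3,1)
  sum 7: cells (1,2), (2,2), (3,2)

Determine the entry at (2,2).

4 in 2 cells must be {1,3}; 3 in 2 cells must be {1,2}; 7 in 3 cells must be {1,2,4}.
The 4 across and the 7 down share only 1, so (2,2) = 1.
Given what's placed, (3,2) must be 2 to fit the 3 across and 7 down.
(1,2) = 7 − 3 = 4 completes the 7 down.
(2,1) = 4 − 1 = 3 completes the 4 across.
(3,1) = 3 − 2 = 1 completes the 3 across.
(1,1) = 9 − 4 = 5 completes the 9 across.

1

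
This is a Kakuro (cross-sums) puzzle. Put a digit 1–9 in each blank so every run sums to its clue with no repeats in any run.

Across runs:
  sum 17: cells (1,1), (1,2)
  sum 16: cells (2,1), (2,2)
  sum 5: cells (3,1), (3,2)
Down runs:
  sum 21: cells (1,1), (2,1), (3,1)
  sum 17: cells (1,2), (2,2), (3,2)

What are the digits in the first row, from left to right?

8 9

17 in 2 cells must be {8,9}; 16 in 2 cells must be {7,9}.
The 5 across and the 21 down share only 4, so (3,1) = 4.
(3,2) = 5 − 4 = 1 completes the 5 across.
Given what's placed, (1,2) must be 9 to fit the 17 across and 17 down.
(2,1) = 9: the only remaining digit allowed by both the 16 across and the 21 down.
(2,2) = 16 − 9 = 7 completes the 16 across.
(1,1) = 17 − 9 = 8 completes the 17 across.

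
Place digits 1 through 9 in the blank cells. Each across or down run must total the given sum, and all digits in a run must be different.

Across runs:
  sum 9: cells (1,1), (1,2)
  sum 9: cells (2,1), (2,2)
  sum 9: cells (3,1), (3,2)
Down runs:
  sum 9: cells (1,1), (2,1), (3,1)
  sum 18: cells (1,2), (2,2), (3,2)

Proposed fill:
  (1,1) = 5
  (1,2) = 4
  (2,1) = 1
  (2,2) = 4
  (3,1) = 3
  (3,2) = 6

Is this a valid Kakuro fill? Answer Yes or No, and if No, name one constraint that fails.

No — the across run (2,1)–(2,2) sums to 5, not 9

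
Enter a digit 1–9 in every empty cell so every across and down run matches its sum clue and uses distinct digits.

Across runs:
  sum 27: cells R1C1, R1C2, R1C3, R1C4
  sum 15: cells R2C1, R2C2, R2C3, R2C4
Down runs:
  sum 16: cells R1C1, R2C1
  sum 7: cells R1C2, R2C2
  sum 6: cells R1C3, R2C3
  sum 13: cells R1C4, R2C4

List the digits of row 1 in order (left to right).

16 in 2 cells must be {7,9}.
Nothing is forced directly, so branch on R1C3, whose candidates are 4 or 5. If R1C3 = 5: that forces R1C2 = 6, R2C2 = 1, after which R2C3 would have to be in {2,3,4,5,6,7,8,9} for the 15 across but in {1} for the 6 down — contradiction. So R1C3 = 4.
Given what's placed, R1C1 must be 9 to fit the 27 across and 16 down.
R1C2 = 6: the only remaining digit allowed by both the 27 across and the 7 down.
R1C4 = 27 − 19 = 8 completes the 27 across.

9, 6, 4, 8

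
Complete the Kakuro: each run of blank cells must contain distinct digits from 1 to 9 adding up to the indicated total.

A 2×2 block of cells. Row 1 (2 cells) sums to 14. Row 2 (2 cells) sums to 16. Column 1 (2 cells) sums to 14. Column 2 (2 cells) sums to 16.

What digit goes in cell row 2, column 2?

16 in 2 cells must be {7,9}.
The 14 across and the 16 down share only 9, so (1,2) = 9.
The 16 across and the 14 down share only 9, so (2,1) = 9.
(2,2) = 16 − 9 = 7 completes the 16 across.
(1,1) = 14 − 9 = 5 completes the 14 across.

7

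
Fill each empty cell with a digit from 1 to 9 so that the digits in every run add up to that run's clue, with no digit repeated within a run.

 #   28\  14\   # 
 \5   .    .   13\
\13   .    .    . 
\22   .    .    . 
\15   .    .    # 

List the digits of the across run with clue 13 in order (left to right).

Only 4 fits R1C1 under both its across sum 5 and down sum 28.
R1C2 = 5 − 4 = 1 completes the 5 across.
Nothing is forced directly, so branch on R4C2, whose candidates are 6 or 7 or 8. If R4C2 = 7: then R3C2 would have to be in {5,6,7,8,9} for the 22 across but in {2,4} for the 14 down — contradiction. If R4C2 = 8: then R3C2 would have to be in {5,6,7,8,9} for the 22 across but in {2,3} for the 14 down — contradiction. So R4C2 = 6.
R3C2 = 5: the only remaining digit allowed by both the 22 across and the 14 down.
R4C1 = 15 − 6 = 9 completes the 15 across.
R2C2 = 14 − 12 = 2 completes the 14 down.
Given what's placed, R3C1 must be 8 to fit the 22 across and 28 down.
R3C3 = 22 − 13 = 9 completes the 22 across.
R2C1 = 28 − 21 = 7 completes the 28 down.
R2C3 = 13 − 9 = 4 completes the 13 across.

7 2 4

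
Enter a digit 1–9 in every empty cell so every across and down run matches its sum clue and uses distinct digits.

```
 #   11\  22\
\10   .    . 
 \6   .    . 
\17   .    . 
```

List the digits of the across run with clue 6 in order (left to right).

1, 5

17 in 2 cells must be {8,9}.
The 6 across and the 22 down share only 5, so R2C2 = 5.
The 17 across and the 11 down share only 8, so R3C1 = 8.
R3C2 = 17 − 8 = 9 completes the 17 across.
R1C2 = 22 − 14 = 8 completes the 22 down.
R2C1 = 6 − 5 = 1 completes the 6 across.
R1C1 = 10 − 8 = 2 completes the 10 across.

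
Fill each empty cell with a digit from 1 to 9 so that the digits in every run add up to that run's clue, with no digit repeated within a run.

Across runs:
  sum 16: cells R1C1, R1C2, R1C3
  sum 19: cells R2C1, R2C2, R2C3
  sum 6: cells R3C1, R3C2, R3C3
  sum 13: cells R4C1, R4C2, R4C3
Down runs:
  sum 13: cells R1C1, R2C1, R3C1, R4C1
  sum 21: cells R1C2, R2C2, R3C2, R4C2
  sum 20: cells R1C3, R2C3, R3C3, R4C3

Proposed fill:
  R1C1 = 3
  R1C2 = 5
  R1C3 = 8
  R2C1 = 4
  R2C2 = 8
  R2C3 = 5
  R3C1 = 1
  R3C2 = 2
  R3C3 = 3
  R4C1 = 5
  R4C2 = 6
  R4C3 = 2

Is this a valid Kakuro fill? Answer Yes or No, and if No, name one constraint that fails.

No — the across run R2C1–R2C3 sums to 17, not 19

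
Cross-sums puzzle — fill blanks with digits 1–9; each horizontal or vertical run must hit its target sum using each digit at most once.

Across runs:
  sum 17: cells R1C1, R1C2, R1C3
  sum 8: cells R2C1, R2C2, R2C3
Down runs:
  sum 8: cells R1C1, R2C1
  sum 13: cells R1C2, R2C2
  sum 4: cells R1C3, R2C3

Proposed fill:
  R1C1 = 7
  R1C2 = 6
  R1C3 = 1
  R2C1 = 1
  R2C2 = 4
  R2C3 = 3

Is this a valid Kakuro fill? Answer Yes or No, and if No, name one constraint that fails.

No — the down run R1C2–R2C2 sums to 10, not 13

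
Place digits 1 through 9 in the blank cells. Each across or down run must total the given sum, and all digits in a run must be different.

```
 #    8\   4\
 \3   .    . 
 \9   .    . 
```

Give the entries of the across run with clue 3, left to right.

3 in 2 cells must be {1,2}; 4 in 2 cells must be {1,3}.
The 3 across and the 4 down share only 1, so R1C2 = 1.
R2C2 = 4 − 1 = 3 completes the 4 down.
R1C1 = 3 − 1 = 2 completes the 3 across.
R2C1 = 9 − 3 = 6 completes the 9 across.

2 1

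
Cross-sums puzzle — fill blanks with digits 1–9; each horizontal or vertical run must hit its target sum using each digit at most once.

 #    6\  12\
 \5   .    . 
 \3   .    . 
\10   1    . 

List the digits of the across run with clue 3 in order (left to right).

2 1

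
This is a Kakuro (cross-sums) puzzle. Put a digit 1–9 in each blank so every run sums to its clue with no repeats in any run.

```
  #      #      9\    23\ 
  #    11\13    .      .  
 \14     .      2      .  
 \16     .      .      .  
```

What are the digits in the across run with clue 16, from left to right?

7, 3, 6

23 in 3 cells must be {6,8,9}.
Nothing is forced directly, so branch on R1C2, whose candidates are 4 or 6. If R1C2 = 6: then R1C3 would have to be in {7} for the 13 across but in {6,8,9} for the 23 down — contradiction. So R1C2 = 4.
R1C3 = 13 − 4 = 9 completes the 13 across.
Given what's placed, R2C3 must be 8 to fit the 14 across and 23 down.
R3C2 = 9 − 6 = 3 completes the 9 down.
R3C3 = 23 − 17 = 6 completes the 23 down.
R2C1 = 14 − 10 = 4 completes the 14 across.
R3C1 = 16 − 9 = 7 completes the 16 across.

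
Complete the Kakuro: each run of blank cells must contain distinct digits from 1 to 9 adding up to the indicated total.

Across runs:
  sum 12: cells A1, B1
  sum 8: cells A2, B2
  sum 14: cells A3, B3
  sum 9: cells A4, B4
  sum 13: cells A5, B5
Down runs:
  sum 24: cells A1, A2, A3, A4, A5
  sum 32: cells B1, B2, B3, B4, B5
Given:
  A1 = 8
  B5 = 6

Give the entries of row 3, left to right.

5 9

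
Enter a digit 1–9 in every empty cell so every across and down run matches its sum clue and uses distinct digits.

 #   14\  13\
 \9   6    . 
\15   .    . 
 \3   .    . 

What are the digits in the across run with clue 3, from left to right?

1 2

3 in 2 cells must be {1,2}.
R1C2 = 9 − 6 = 3 completes the 9 across.
R2C1 = 7: the only remaining digit allowed by both the 15 across and the 14 down.
R2C2 = 15 − 7 = 8 completes the 15 across.
R3C1 = 14 − 13 = 1 completes the 14 down.
R3C2 = 3 − 1 = 2 completes the 3 across.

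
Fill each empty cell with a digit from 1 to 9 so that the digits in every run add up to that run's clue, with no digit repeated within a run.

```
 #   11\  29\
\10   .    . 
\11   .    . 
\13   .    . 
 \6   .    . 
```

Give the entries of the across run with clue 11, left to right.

11 in 4 cells must be {1,2,3,5}; 29 in 4 cells must be {5,7,8,9}.
Only 5 fits R3C1 under both its across sum 13 and down sum 11.
R3C2 = 13 − 5 = 8 completes the 13 across.
Given what's placed, R4C2 must be 5 to fit the 6 across and 29 down.
R4C1 = 6 − 5 = 1 completes the 6 across.
No cell is forced outright now. R1C1 can only be 2 or 3 (the digits allowed by both its 10 across and its 11 down). If R1C1 = 2: then R1C2 would have to be in {8} for the 10 across but in {7,9} for the 29 down — contradiction. So R1C1 = 3.
R1C2 = 10 − 3 = 7 completes the 10 across.
R2C1 = 11 − 9 = 2 completes the 11 down.
R2C2 = 11 − 2 = 9 completes the 11 across.

2 9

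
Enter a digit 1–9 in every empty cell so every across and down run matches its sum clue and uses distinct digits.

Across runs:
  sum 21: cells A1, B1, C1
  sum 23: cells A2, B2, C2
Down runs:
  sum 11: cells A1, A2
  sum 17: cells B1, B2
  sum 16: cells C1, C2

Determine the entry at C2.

23 in 3 cells must be {6,8,9}; 17 in 2 cells must be {8,9}; 16 in 2 cells must be {7,9}.
The 23 across and the 16 down share only 9, so C2 = 9.
C1 = 16 − 9 = 7 completes the 16 down.
Given what's placed, B2 must be 8 to fit the 23 across and 17 down.
B1 = 17 − 8 = 9 completes the 17 down.
A2 = 23 − 17 = 6 completes the 23 across.
A1 = 21 − 16 = 5 completes the 21 across.

9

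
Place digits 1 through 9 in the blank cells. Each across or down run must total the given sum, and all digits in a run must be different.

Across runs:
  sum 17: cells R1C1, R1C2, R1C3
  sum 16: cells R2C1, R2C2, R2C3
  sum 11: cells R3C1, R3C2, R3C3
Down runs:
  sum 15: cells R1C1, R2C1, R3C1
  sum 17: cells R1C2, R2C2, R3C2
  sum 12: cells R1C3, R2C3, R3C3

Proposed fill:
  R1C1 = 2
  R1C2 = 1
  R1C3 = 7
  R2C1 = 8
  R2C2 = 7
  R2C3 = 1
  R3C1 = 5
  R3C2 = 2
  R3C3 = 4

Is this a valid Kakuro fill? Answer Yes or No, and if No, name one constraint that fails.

No — the down run R1C2–R3C2 sums to 10, not 17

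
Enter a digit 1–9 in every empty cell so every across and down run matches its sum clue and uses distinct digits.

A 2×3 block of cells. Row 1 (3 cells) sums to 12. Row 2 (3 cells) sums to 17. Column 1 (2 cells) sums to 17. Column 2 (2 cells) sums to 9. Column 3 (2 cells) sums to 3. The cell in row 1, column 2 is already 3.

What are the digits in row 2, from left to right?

17 in 2 cells must be {8,9}; 3 in 2 cells must be {1,2}.
(1,1) = 8: the only remaining digit allowed by both the 12 across and the 17 down.
(1,3) = 12 − 11 = 1 completes the 12 across.
(2,1) = 17 − 8 = 9 completes the 17 down.
(2,2) = 9 − 3 = 6 completes the 9 down.
(2,3) = 17 − 15 = 2 completes the 17 across.

9 6 2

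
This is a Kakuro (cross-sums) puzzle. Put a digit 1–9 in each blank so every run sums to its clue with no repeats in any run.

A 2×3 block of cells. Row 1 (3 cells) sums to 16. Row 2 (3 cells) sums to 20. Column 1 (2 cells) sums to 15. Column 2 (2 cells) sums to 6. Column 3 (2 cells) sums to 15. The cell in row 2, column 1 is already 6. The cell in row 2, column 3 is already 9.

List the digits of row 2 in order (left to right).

(1,1) = 15 − 6 = 9 completes the 15 down.
(1,3) = 15 − 9 = 6 completes the 15 down.
(2,2) = 20 − 15 = 5 completes the 20 across.
(1,2) = 16 − 15 = 1 completes the 16 across.

6 5 9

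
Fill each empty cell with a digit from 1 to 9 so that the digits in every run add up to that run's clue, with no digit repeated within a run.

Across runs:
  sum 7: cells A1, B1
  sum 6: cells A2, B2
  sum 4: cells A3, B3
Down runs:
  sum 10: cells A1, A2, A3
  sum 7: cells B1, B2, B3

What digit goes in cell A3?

3

4 in 2 cells must be {1,3}; 7 in 3 cells must be {1,2,4}.
The 4 across and the 7 down share only 1, so B3 = 1.
A3 = 4 − 1 = 3 completes the 4 across.
Nothing is forced directly, so branch on B1, whose candidates are 2 or 4. If B1 = 4: then A1 would have to be in {3} for the 7 across but in {1,2,5,6} for the 10 down — contradiction. So B1 = 2.
A1 = 7 − 2 = 5 completes the 7 across.
A2 = 10 − 8 = 2 completes the 10 down.
B2 = 6 − 2 = 4 completes the 6 across.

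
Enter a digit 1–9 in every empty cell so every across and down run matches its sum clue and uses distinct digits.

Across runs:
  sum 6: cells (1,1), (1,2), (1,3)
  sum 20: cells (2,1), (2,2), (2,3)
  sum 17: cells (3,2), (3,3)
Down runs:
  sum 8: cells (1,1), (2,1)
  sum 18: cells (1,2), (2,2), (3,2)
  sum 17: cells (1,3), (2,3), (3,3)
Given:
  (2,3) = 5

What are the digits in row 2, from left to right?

6 in 3 cells must be {1,2,3}; 17 in 2 cells must be {8,9}.
(1,3) = 3: the only remaining digit allowed by both the 6 across and the 17 down.
(3,3) = 17 − 8 = 9 completes the 17 down.
(3,2) = 17 − 9 = 8 completes the 17 across.
(1,2) = 1: the only remaining digit allowed by both the 6 across and the 18 down.
(2,2) = 18 − 9 = 9 completes the 18 down.
(1,1) = 6 − 4 = 2 completes the 6 across.
(2,1) = 20 − 14 = 6 completes the 20 across.

6 9 5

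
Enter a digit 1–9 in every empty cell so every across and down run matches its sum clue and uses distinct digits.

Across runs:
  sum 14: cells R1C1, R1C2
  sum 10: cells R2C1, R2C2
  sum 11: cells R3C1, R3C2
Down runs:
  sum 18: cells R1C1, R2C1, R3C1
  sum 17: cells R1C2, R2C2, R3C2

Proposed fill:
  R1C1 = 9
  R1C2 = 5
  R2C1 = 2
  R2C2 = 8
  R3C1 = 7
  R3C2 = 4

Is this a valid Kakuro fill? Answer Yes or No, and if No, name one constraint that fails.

Yes

Across: 9+5=14; 2+8=10; 7+4=11. Down: 9+2+7=18; 5+8+4=17. No digit repeats within any run.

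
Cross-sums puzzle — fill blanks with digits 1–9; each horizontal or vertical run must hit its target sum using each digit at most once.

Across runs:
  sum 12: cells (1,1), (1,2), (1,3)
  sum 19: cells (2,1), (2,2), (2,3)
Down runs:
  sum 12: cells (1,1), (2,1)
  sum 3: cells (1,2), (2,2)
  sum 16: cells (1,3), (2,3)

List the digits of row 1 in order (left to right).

3 in 2 cells must be {1,2}; 16 in 2 cells must be {7,9}.
The 19 across and the 3 down share only 2, so (2,2) = 2.
Given what's placed, (2,3) must be 9 to fit the 19 across and 16 down.
(1,2) = 3 − 2 = 1 completes the 3 down.
(1,3) = 16 − 9 = 7 completes the 16 down.
(2,1) = 19 − 11 = 8 completes the 19 across.
(1,1) = 12 − 8 = 4 completes the 12 across.

4 1 7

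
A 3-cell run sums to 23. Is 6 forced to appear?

Yes

The only way to make 23 from 3 distinct digits is {6,8,9}, which contains 6.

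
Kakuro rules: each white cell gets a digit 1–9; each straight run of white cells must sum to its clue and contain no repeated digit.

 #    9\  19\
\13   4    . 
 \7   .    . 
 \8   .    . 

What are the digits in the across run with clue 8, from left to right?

2 6

R1C2 = 13 − 4 = 9 completes the 13 across.
No cell is forced outright now. R2C1 can only be 2 or 3 (the digits allowed by both its 7 across and its 9 down). If R2C1 = 2: then R2C2 would have to be in {5} for the 7 across but in {2,3,4,6,7,8} for the 19 down — contradiction. So R2C1 = 3.
R2C2 = 7 − 3 = 4 completes the 7 across.
R3C1 = 9 − 7 = 2 completes the 9 down.
R3C2 = 8 − 2 = 6 completes the 8 across.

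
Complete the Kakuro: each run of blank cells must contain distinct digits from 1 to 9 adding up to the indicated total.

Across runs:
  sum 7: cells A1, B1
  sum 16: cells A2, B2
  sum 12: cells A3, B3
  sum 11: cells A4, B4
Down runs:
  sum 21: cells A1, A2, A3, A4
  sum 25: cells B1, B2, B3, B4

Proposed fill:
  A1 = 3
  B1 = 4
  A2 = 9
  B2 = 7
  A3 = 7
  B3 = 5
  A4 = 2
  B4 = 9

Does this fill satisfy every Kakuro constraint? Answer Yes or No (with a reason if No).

Across: 3+4=7; 9+7=16; 7+5=12; 2+9=11. Down: 3+9+7+2=21; 4+7+5+9=25. No digit repeats within any run.

Yes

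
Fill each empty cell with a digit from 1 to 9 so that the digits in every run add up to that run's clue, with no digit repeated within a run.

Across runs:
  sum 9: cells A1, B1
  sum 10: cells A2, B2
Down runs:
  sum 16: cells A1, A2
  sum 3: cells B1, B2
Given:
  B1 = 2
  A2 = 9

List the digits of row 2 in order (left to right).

9, 1

16 in 2 cells must be {7,9}; 3 in 2 cells must be {1,2}.
A1 = 9 − 2 = 7 completes the 9 across.
B2 = 10 − 9 = 1 completes the 10 across.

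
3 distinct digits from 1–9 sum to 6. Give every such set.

{1,2,3}

3 distinct digits from 1–9 sum between 6 and 24.
Only one set works: {1,2,3}.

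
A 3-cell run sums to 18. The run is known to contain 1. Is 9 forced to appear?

Yes

The only way to make 18 from 3 distinct digits under that restriction is {1,8,9}, which contains 9.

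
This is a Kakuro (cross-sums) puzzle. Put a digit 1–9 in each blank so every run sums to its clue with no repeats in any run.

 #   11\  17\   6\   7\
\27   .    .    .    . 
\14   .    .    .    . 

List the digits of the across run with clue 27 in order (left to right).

8 9 4 6

17 in 2 cells must be {8,9}.
Only 8 fits R2C2 under both its across sum 14 and down sum 17.
R1C2 = 17 − 8 = 9 completes the 17 down.
Nothing is forced directly, so branch on R2C1, whose candidates are 2 or 3. If R2C1 = 2: then R1C1 would have to be in {3,4,5,6,7,8} for the 27 across but in {9} for the 11 down — contradiction. So R2C1 = 3.
R1C1 = 11 − 3 = 8 completes the 11 down.
R1C3 = 4: the only remaining digit allowed by both the 27 across and the 6 down.
R1C4 = 27 − 21 = 6 completes the 27 across.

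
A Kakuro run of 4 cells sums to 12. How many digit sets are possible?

2

4 distinct digits from 1–9 sum between 10 and 30.
Enumerating: {1,2,3,6}, {1,2,4,5}.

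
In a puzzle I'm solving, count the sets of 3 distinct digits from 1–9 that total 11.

3 distinct digits from 1–9 sum between 6 and 24.
Enumerating: {1,2,8}, {1,3,7}, {1,4,6}, {2,3,6}, {2,4,5}.

5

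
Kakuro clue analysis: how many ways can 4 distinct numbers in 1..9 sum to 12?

2

4 distinct digits from 1–9 sum between 10 and 30.
Enumerating: {1,2,3,6}, {1,2,4,5}.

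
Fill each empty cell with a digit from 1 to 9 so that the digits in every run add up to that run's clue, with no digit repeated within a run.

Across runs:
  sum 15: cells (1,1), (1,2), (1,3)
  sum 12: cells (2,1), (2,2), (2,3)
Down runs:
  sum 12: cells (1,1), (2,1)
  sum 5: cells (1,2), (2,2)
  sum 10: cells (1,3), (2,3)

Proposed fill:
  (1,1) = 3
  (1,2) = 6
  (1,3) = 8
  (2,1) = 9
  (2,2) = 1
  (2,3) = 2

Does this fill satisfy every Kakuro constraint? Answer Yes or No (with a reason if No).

No — the across run (1,1)–(1,3) sums to 17, not 15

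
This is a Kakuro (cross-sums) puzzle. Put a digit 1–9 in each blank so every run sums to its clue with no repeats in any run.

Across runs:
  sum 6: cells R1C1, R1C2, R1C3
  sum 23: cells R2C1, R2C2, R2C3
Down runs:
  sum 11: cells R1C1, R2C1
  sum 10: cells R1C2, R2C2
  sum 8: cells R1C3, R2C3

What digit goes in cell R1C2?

1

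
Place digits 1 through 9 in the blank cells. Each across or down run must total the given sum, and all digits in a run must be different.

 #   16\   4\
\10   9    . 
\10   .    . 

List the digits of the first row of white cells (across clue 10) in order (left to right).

9 1

16 in 2 cells must be {7,9}; 4 in 2 cells must be {1,3}.
R1C2 = 10 − 9 = 1 completes the 10 across.
R2C1 = 16 − 9 = 7 completes the 16 down.
R2C2 = 10 − 7 = 3 completes the 10 across.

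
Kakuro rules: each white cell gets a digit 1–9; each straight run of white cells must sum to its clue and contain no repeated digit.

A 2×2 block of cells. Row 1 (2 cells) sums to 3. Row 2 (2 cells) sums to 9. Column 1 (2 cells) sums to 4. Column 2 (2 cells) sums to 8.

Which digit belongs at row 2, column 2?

6

3 in 2 cells must be {1,2}; 4 in 2 cells must be {1,3}.
The 3 across and the 4 down share only 1, so (1,1) = 1.
(1,2) = 3 − 1 = 2 completes the 3 across.
(2,1) = 4 − 1 = 3 completes the 4 down.
(2,2) = 9 − 3 = 6 completes the 9 across.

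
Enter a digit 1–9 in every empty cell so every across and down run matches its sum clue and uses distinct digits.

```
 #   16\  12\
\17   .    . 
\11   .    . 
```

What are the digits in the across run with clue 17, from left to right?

9 8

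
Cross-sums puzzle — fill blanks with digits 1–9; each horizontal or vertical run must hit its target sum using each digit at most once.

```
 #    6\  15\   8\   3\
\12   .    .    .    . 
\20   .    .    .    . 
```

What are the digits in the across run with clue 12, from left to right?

3 in 2 cells must be {1,2}.
Only 6 fits R1C2 under both its across sum 12 and down sum 15.
R2C2 = 15 − 6 = 9 completes the 15 down.
Nothing is forced directly, so branch on R1C1, whose candidates are 1 or 2. If R1C1 = 1: that forces R1C4 = 2, R2C1 = 5, R2C3 = 2, after which R2C4 would have to be in {4} for the 20 across but in {1} for the 3 down — contradiction. So R1C1 = 2.
R1C4 = 1: the only remaining digit allowed by both the 12 across and the 3 down.
R2C1 = 6 − 2 = 4 completes the 6 down.
R2C4 = 3 − 1 = 2 completes the 3 down.
R1C3 = 12 − 9 = 3 completes the 12 across.

2 6 3 1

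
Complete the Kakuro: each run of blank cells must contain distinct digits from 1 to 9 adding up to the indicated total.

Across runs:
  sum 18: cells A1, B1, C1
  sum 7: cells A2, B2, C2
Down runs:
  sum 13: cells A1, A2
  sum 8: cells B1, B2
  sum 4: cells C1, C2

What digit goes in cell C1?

3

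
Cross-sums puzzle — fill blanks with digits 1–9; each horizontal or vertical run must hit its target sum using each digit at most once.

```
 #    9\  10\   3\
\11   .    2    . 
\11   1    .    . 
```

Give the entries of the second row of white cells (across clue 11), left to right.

3 in 2 cells must be {1,2}.
R1C1 = 9 − 1 = 8 completes the 9 down.
R1C3 = 11 − 10 = 1 completes the 11 across.
R2C2 = 10 − 2 = 8 completes the 10 down.
R2C3 = 11 − 9 = 2 completes the 11 across.

1 8 2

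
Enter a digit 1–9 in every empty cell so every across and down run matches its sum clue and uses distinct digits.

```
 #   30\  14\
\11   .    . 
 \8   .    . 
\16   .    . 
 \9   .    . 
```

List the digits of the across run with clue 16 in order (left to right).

16 in 2 cells must be {7,9}; 30 in 4 cells must be {6,7,8,9}.
Only 7 fits R3C2 under both its across sum 16 and down sum 14.
R3C1 = 16 − 7 = 9 completes the 16 across.

9 7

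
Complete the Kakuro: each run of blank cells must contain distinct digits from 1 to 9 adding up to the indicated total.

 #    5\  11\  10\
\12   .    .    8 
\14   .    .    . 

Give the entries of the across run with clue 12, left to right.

1 3 8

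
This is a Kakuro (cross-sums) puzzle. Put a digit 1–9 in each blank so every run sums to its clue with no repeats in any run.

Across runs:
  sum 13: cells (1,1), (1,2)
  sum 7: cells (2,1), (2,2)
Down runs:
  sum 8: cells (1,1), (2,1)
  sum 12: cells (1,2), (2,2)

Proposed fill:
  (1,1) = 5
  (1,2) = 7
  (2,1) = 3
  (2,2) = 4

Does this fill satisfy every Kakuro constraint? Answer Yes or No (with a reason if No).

No — the down run (1,2)–(2,2) sums to 11, not 12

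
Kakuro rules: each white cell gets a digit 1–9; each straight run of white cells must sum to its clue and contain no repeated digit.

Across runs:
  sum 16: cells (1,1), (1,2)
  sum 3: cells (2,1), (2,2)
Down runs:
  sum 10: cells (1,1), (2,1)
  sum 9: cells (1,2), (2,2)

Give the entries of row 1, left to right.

9, 7

16 in 2 cells must be {7,9}; 3 in 2 cells must be {1,2}.
The 16 across and the 9 down share only 7, so (1,2) = 7.
(2,2) = 9 − 7 = 2 completes the 9 down.
(1,1) = 16 − 7 = 9 completes the 16 across.
(2,1) = 3 − 2 = 1 completes the 3 across.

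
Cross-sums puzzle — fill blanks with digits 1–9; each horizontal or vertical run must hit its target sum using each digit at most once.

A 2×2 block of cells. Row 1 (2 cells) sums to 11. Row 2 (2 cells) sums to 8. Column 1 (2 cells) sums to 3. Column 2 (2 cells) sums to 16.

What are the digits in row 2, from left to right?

1 7

3 in 2 cells must be {1,2}; 16 in 2 cells must be {7,9}.
The 11 across and the 3 down share only 2, so (1,1) = 2.
(1,2) = 11 − 2 = 9 completes the 11 across.
(2,1) = 3 − 2 = 1 completes the 3 down.
(2,2) = 8 − 1 = 7 completes the 8 across.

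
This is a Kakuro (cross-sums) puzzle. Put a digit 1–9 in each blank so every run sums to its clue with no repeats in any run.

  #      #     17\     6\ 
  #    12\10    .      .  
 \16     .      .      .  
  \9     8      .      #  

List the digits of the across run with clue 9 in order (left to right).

8 1

R2C1 = 12 − 8 = 4 completes the 12 down.
R2C3 = 5: the only remaining digit allowed by both the 16 across and the 6 down.
R3C2 = 9 − 8 = 1 completes the 9 across.
R1C3 = 6 − 5 = 1 completes the 6 down.
R2C2 = 16 − 9 = 7 completes the 16 across.
R1C2 = 10 − 1 = 9 completes the 10 across.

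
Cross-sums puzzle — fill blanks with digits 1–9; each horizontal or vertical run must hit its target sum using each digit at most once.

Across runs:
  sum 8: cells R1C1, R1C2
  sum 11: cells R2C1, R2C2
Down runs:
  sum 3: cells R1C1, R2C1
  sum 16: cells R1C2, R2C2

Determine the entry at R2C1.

3 in 2 cells must be {1,2}; 16 in 2 cells must be {7,9}.
The 8 across and the 16 down share only 7, so R1C2 = 7.
The 11 across and the 3 down share only 2, so R2C1 = 2.
R2C2 = 11 − 2 = 9 completes the 11 across.
R1C1 = 8 − 7 = 1 completes the 8 across.

2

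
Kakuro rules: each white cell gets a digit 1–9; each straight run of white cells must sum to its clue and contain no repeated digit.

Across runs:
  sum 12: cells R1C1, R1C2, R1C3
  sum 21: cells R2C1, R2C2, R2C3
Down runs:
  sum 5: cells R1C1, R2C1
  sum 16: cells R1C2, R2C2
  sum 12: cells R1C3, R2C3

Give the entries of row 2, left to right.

16 in 2 cells must be {7,9}.
The 21 across and the 5 down share only 4, so R2C1 = 4.
Given what's placed, R2C2 must be 9 to fit the 21 across and 16 down.
R2C3 = 21 − 13 = 8 completes the 21 across.
R1C1 = 5 − 4 = 1 completes the 5 down.
R1C2 = 16 − 9 = 7 completes the 16 down.
R1C3 = 12 − 8 = 4 completes the 12 across.

4, 9, 8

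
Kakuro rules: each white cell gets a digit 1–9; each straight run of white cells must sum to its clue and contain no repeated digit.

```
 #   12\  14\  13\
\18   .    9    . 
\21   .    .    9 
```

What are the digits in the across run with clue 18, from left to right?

5 9 4

R1C3 = 13 − 9 = 4 completes the 13 down.
R2C2 = 14 − 9 = 5 completes the 14 down.
R1C1 = 18 − 13 = 5 completes the 18 across.
R2C1 = 21 − 14 = 7 completes the 21 across.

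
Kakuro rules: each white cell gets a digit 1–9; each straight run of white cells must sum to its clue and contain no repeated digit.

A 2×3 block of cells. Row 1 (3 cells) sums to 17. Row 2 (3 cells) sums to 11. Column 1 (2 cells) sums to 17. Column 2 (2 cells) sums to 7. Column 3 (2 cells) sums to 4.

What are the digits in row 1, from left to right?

17 in 2 cells must be {8,9}; 4 in 2 cells must be {1,3}.
The 11 across and the 17 down share only 8, so (2,1) = 8.
Given what's placed, (2,3) must be 1 to fit the 11 across and 4 down.
(1,1) = 17 − 8 = 9 completes the 17 down.
(1,3) = 4 − 1 = 3 completes the 4 down.
(2,2) = 11 − 9 = 2 completes the 11 across.
(1,2) = 17 − 12 = 5 completes the 17 across.

9 5 3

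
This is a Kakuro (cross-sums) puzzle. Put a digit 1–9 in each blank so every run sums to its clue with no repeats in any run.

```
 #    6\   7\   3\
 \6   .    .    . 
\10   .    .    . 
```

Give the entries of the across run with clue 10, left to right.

5 4 1

6 in 3 cells must be {1,2,3}; 3 in 2 cells must be {1,2}.
Nothing is forced directly, so branch on R1C1, whose candidates are 1 or 2. If R1C1 = 2: that forces R1C3 = 1, R2C1 = 4, after which R2C3 would have to be in {1,5} for the 10 across but in {2} for the 3 down — contradiction. So R1C1 = 1.
Given what's placed, R1C3 must be 2 to fit the 6 across and 3 down.
R2C1 = 6 − 1 = 5 completes the 6 down.
R2C3 = 3 − 2 = 1 completes the 3 down.
R1C2 = 6 − 3 = 3 completes the 6 across.
R2C2 = 10 − 6 = 4 completes the 10 across.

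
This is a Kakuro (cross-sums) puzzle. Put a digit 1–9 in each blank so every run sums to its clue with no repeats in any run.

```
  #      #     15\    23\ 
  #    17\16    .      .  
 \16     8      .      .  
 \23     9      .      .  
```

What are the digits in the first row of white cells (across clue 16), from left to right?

16 in 2 cells must be {7,9}; 23 in 3 cells must be {6,8,9}; 17 in 2 cells must be {8,9}.
Intersecting the 16 across with the 23 down forces R1C3 = 9.
Given what's placed, R2C3 must be 6 to fit the 16 across and 23 down.
R3C3 = 23 − 15 = 8 completes the 23 down.
R1C2 = 16 − 9 = 7 completes the 16 across.
R2C2 = 16 − 14 = 2 completes the 16 across.
R3C2 = 23 − 17 = 6 completes the 23 across.

7, 9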